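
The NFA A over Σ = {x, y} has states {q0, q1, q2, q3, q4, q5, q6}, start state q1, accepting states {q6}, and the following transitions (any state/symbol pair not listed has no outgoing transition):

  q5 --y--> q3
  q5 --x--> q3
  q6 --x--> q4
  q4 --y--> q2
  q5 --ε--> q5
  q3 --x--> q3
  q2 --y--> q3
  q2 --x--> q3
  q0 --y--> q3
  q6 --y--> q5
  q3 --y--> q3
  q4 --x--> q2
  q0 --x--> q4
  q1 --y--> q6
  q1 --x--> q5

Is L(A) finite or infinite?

The useful states (reachable from q1 and able to reach an accepting state) are {q1, q6}.
Restricted to these states the transition graph has no cycle, so every accepting path has bounded length and L is finite.

finite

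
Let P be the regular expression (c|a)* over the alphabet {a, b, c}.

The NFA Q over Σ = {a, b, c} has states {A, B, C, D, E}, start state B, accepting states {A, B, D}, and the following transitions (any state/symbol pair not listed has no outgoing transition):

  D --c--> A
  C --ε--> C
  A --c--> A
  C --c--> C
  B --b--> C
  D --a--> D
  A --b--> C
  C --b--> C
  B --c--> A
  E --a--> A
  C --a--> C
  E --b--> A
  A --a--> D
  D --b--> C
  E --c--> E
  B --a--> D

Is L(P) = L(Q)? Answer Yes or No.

Converting the expression P to a DFA (subset construction, then merging equivalent states) gives the minimal DFA with states {p0, p1}, start state p0, accepting states {p0} and transitions p0: a→p0, b→p1, c→p0; p1: a→p1, b→p1, c→p1.
Exploring the product automaton P × Q from the start pair (p0, B), following both machines on each input symbol, reaches 4 state pairs: (p0, B), (p0, D), (p1, C), (p0, A).
P accepts in {p0} and Q accepts in {A, B, D}. In every reachable pair the two components are either both accepting — (p0, B), (p0, D), (p0, A) — or both non-accepting, so no string is accepted by exactly one of the machines: L(P) \ L(Q) and L(Q) \ L(P) are both empty.
Hence every string is accepted by P iff it is accepted by Q, and the two languages coincide.

Yes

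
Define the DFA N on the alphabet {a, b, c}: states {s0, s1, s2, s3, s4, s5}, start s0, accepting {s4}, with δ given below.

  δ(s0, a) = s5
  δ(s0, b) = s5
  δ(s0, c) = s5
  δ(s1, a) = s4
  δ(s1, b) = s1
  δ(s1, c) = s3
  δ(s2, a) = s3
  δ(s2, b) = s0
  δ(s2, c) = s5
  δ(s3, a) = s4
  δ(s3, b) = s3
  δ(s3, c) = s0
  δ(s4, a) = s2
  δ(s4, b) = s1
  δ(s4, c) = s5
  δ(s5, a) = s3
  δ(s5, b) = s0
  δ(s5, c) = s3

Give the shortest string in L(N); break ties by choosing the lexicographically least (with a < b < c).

aaa

A breadth-first search from s0 reaches an accepting state first via the path s0 → s5 → s3 → s4 on input aaa.
No string of length < 3 is accepted (BFS exhausts all shorter strings without reaching an accepting state), and aaa is the lexicographically least accepting string of length 3.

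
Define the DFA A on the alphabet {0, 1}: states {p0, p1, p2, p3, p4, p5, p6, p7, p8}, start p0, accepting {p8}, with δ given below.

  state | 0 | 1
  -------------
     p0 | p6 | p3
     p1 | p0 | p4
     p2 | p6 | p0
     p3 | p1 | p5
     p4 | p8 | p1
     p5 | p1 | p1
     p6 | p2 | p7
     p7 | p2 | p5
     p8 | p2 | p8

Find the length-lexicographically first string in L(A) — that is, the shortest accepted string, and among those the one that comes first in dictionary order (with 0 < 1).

1010

A breadth-first search from p0 reaches an accepting state first via the path p0 → p3 → p1 → p4 → p8 on input 1010.
No string of length < 4 is accepted (BFS exhausts all shorter strings without reaching an accepting state), and 1010 is the lexicographically least accepting string of length 4.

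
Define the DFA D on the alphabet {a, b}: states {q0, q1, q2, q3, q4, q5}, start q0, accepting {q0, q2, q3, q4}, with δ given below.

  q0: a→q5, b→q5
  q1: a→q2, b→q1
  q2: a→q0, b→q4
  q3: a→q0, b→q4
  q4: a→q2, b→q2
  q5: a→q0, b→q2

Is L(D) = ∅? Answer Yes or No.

No

The empty string ε is accepted: the run q0 ends in the accepting state q0.
Since at least one string is accepted, L(D) is not empty.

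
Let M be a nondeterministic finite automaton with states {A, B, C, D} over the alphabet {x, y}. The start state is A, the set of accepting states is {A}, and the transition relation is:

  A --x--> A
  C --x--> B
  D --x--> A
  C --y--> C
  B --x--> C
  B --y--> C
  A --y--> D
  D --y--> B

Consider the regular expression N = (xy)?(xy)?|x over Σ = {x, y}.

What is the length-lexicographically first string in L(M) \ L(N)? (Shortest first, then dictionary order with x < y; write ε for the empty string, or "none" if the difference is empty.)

xx

The string xx is accepted by M but not by N.
No shorter string lies in the difference, and xx is the lexicographically first length-2 string in L(M) \ L(N).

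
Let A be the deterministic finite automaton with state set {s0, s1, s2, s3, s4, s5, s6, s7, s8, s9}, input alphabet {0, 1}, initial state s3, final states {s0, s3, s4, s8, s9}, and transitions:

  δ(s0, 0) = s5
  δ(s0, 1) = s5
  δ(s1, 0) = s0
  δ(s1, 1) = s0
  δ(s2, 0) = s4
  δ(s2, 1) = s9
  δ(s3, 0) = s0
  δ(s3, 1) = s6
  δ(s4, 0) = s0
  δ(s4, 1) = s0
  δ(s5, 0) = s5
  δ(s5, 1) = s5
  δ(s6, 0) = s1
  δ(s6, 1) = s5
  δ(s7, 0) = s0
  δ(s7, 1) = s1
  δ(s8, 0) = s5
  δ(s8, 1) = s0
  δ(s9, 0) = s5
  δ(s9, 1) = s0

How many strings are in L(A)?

The useful subgraph on states {s0, s1, s3, s6} is acyclic, so L(A) is finite; the longest accepting path visits 4 useful states, giving maximum string length 3.
Counting accepting paths from s3 by length: 1 of length 0, 1 of length 1, 2 of length 3. Total 4.

4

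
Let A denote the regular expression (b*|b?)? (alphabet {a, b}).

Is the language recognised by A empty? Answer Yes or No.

No

The empty string ε matches the expression, so it belongs to L(A).
Since L(A) contains at least one string, it is not empty.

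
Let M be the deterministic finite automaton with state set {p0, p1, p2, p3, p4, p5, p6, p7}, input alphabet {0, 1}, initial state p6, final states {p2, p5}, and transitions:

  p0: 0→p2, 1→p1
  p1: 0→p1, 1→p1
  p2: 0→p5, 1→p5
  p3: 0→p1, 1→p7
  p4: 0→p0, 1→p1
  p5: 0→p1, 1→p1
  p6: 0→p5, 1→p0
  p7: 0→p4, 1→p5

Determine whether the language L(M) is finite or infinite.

The useful states (reachable from p6 and able to reach an accepting state) are {p0, p2, p5, p6}.
Restricted to these states the transition graph has no cycle, so every accepting path has bounded length and L is finite.

finite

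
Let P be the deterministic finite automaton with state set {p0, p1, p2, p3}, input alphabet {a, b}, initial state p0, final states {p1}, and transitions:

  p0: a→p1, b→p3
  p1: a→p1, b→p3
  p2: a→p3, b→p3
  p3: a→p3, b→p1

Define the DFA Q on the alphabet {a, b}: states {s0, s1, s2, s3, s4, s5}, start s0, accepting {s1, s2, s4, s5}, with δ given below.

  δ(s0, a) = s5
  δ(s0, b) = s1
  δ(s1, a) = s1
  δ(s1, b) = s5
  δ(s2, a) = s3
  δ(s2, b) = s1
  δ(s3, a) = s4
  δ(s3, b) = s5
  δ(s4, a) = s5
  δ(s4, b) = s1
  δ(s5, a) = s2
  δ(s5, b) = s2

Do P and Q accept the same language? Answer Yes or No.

No

The string aaa is accepted by P but rejected by Q.
So L(P) ≠ L(Q).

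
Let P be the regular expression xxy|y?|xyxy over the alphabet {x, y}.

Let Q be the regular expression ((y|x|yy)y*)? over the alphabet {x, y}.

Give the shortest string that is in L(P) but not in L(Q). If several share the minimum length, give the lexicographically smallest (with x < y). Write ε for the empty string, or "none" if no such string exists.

xxy

The string xxy is accepted by P but not by Q.
No shorter string lies in the difference, and xxy is the lexicographically first length-3 string in L(P) \ L(Q).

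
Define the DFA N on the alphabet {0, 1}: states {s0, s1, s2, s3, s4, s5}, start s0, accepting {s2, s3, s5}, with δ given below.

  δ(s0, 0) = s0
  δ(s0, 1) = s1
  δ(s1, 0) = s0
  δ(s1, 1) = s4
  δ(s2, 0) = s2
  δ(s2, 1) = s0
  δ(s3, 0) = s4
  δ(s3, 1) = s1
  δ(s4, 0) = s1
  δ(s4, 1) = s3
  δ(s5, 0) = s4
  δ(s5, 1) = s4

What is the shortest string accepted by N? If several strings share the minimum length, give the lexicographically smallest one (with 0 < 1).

111

A breadth-first search from s0 reaches an accepting state first via the path s0 → s1 → s4 → s3 on input 111.
No string of length < 3 is accepted (BFS exhausts all shorter strings without reaching an accepting state), and 111 is the lexicographically least accepting string of length 3.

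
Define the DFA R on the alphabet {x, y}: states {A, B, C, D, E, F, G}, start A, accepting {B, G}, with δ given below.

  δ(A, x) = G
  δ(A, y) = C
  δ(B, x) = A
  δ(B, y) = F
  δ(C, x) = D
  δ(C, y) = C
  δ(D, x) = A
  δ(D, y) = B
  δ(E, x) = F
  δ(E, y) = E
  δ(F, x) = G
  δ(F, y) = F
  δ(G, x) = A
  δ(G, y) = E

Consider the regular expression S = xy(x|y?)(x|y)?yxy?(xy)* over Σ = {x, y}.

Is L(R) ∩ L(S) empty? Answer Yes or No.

No

The string xyxyx is accepted by both R and S.
Hence L(R) ∩ L(S) ≠ ∅.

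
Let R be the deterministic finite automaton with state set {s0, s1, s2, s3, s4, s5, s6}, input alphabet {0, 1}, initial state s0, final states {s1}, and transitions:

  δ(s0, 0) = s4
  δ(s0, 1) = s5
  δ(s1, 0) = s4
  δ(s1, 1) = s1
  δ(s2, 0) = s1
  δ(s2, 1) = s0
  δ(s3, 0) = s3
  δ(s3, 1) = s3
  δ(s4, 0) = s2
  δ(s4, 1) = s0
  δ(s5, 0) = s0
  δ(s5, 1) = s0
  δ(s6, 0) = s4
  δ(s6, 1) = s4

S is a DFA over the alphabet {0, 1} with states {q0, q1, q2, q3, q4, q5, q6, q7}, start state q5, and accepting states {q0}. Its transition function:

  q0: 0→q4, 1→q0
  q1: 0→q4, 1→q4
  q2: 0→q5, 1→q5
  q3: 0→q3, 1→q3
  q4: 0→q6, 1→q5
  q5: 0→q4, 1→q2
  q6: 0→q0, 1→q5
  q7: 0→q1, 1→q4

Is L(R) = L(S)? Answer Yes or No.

Exploring the product automaton R × S from the start pair (s0, q5), following both machines on each input symbol, reaches 5 state pairs: (s0, q5), (s4, q4), (s5, q2), (s2, q6), (s1, q0).
R accepts in {s1} and S accepts in {q0}. In every reachable pair the two components are either both accepting — (s1, q0) — or both non-accepting, so no string is accepted by exactly one of the machines: L(R) \ L(S) and L(S) \ L(R) are both empty.
Hence every string is accepted by R iff it is accepted by S, and the two languages coincide.

Yes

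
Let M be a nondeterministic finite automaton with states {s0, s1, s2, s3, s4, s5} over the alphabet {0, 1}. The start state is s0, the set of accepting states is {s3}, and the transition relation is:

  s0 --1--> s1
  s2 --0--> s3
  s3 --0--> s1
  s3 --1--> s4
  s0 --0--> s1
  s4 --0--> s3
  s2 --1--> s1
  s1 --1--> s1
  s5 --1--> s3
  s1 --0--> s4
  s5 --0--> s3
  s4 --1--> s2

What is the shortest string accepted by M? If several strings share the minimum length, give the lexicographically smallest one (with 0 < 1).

000

A breadth-first search from s0 reaches an accepting state first via the path s0 → s1 → s4 → s3 on input 000.
No string of length < 3 is accepted (BFS exhausts all shorter strings without reaching an accepting state), and 000 is the lexicographically least accepting string of length 3.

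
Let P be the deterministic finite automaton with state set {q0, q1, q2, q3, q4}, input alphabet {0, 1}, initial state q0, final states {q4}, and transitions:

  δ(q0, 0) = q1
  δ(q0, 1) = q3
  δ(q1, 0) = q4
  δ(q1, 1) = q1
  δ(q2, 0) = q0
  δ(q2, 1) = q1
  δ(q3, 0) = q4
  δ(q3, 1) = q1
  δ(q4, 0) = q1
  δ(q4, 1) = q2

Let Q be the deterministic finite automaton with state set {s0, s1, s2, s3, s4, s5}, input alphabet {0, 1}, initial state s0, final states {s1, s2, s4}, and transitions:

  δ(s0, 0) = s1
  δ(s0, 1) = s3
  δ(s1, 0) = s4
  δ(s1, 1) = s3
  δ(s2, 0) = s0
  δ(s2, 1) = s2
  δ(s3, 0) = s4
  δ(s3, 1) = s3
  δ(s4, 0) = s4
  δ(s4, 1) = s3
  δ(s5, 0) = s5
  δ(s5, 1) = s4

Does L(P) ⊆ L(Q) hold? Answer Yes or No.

Yes

Exploring the product automaton P × Q from the start pair (q0, s0), following both machines on each input symbol, reaches 8 state pairs: (q0, s0), (q1, s1), (q3, s3), (q4, s4), (q1, s3), (q1, s4), (q2, s3), (q0, s4).
P accepts in {q4} and Q accepts in {s1, s2, s4}. The reachable pairs whose P-component is accepting are (q4, s4); in each of them the Q-component is accepting too, so the product for L(P) \ L(Q) (P-component accepting, Q-component rejecting) has no reachable accepting pair and the difference is empty.
Hence every string in L(P) is also in L(Q).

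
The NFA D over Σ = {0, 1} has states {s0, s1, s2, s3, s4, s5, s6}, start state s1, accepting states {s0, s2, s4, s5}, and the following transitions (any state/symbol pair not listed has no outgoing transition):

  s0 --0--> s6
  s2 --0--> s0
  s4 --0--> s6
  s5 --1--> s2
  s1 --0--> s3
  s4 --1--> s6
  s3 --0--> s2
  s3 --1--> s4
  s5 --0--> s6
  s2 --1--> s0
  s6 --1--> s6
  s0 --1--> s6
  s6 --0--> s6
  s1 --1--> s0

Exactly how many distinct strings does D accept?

The useful subgraph on states {s0, s1, s2, s3, s4} is acyclic, so L(D) is finite; the longest accepting path visits 4 useful states, giving maximum string length 3.
Counting accepting paths from s1 by length: 1 of length 1, 2 of length 2, 2 of length 3. Total 5.

5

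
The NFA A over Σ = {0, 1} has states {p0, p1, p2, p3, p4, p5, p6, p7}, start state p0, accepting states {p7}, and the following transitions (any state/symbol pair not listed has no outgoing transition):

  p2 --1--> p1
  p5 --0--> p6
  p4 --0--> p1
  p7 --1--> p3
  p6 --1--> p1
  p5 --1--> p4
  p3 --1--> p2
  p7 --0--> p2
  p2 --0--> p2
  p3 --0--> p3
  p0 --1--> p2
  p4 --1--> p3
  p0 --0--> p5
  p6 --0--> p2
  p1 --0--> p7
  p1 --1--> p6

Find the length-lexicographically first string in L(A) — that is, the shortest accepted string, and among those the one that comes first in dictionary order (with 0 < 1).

110

A breadth-first search from p0 reaches an accepting state first via the path p0 → p2 → p1 → p7 on input 110.
No string of length < 3 is accepted (BFS exhausts all shorter strings without reaching an accepting state), and 110 is the lexicographically least accepting string of length 3.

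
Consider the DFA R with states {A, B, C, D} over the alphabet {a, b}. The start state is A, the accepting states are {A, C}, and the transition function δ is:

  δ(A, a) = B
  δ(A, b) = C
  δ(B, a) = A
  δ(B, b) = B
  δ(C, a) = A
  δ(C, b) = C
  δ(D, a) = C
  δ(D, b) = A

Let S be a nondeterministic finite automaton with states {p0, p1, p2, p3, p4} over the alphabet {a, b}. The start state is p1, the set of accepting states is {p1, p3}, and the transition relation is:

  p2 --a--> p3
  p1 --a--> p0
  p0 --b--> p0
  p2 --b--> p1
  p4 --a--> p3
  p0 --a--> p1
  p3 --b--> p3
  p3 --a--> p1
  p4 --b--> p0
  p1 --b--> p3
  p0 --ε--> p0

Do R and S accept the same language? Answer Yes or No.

Exploring the product automaton R × S from the start pair (A, p1), following both machines on each input symbol, reaches 3 state pairs: (A, p1), (B, p0), (C, p3).
R accepts in {A, C} and S accepts in {p1, p3}. In every reachable pair the two components are either both accepting — (A, p1), (C, p3) — or both non-accepting, so no string is accepted by exactly one of the machines: L(R) \ L(S) and L(S) \ L(R) are both empty.
Hence every string is accepted by R iff it is accepted by S, and the two languages coincide.

Yes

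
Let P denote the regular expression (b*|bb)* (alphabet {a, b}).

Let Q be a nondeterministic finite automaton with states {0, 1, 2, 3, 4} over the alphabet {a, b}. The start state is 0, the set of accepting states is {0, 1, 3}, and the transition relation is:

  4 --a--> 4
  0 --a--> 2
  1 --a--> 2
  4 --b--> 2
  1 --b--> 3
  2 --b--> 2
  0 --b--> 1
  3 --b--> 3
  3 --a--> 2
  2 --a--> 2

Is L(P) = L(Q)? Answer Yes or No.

Converting the expression P to a DFA (subset construction, then merging equivalent states) gives the minimal DFA with states {p0, p1}, start state p0, accepting states {p0} and transitions p0: a→p1, b→p0; p1: a→p1, b→p1.
Exploring the product automaton P × Q from the start pair (p0, 0), following both machines on each input symbol, reaches 4 state pairs: (p0, 0), (p1, 2), (p0, 1), (p0, 3).
P accepts in {p0} and Q accepts in {0, 1, 3}. In every reachable pair the two components are either both accepting — (p0, 0), (p0, 1), (p0, 3) — or both non-accepting, so no string is accepted by exactly one of the machines: L(P) \ L(Q) and L(Q) \ L(P) are both empty.
Hence every string is accepted by P iff it is accepted by Q, and the two languages coincide.

Yes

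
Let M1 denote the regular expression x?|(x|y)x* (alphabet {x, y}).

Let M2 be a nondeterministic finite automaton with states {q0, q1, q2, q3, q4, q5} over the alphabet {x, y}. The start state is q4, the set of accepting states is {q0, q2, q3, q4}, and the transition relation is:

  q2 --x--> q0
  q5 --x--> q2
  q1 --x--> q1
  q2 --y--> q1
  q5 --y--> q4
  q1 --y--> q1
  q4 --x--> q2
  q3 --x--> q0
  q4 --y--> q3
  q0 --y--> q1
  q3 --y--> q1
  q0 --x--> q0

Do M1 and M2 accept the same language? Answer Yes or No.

Converting the expression M1 to a DFA (subset construction, then merging equivalent states) gives the minimal DFA with states {r0, r1, r2}, start state r0, accepting states {r0, r1} and transitions r0: x→r1, y→r1; r1: x→r1, y→r2; r2: x→r2, y→r2.
Exploring the product automaton M1 × M2 from the start pair (r0, q4), following both machines on each input symbol, reaches 5 state pairs: (r0, q4), (r1, q2), (r1, q3), (r1, q0), (r2, q1).
M1 accepts in {r0, r1} and M2 accepts in {q0, q2, q3, q4}. In every reachable pair the two components are either both accepting — (r0, q4), (r1, q2), (r1, q3), (r1, q0) — or both non-accepting, so no string is accepted by exactly one of the machines: L(M1) \ L(M2) and L(M2) \ L(M1) are both empty.
Hence every string is accepted by M1 iff it is accepted by M2, and the two languages coincide.

Yes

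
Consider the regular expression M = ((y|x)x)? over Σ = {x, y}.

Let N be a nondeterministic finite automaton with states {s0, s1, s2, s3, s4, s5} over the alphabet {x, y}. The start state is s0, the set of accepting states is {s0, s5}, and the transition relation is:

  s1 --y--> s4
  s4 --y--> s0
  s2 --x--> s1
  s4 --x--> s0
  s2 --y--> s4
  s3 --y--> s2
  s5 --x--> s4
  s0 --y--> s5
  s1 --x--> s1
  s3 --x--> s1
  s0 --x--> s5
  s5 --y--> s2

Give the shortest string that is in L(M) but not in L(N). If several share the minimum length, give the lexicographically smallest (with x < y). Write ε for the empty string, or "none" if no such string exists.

The string xx is accepted by M but not by N.
No shorter string lies in the difference, and xx is the lexicographically first length-2 string in L(M) \ L(N).

xx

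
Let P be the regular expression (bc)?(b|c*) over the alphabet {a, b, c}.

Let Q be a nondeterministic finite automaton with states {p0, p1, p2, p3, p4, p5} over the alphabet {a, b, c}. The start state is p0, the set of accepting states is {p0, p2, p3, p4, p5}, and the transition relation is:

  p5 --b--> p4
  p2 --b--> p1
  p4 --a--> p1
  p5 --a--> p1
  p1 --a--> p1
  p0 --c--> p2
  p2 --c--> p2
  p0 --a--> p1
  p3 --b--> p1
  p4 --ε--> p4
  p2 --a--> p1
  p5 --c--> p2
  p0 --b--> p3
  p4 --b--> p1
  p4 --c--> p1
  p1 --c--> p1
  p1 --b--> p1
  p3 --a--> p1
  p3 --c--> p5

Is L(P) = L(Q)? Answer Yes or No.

Converting the expression P to a DFA (subset construction, then merging equivalent states) gives the minimal DFA with states {r0, r1, r2, r3, r4, r5}, start state r0, accepting states {r0, r2, r3, r4, r5} and transitions r0: a→r1, b→r2, c→r3; r1: a→r1, b→r1, c→r1; r2: a→r1, b→r1, c→r4; r3: a→r1, b→r1, c→r3; r4: a→r1, b→r5, c→r3; r5: a→r1, b→r1, c→r1.
Exploring the product automaton P × Q from the start pair (r0, p0), following both machines on each input symbol, reaches 6 state pairs: (r0, p0), (r1, p1), (r2, p3), (r3, p2), (r4, p5), (r5, p4).
P accepts in {r0, r2, r3, r4, r5} and Q accepts in {p0, p2, p3, p4, p5}. In every reachable pair the two components are either both accepting — (r0, p0), (r2, p3), (r3, p2), (r4, p5), (r5, p4) — or both non-accepting, so no string is accepted by exactly one of the machines: L(P) \ L(Q) and L(Q) \ L(P) are both empty.
Hence every string is accepted by P iff it is accepted by Q, and the two languages coincide.

Yes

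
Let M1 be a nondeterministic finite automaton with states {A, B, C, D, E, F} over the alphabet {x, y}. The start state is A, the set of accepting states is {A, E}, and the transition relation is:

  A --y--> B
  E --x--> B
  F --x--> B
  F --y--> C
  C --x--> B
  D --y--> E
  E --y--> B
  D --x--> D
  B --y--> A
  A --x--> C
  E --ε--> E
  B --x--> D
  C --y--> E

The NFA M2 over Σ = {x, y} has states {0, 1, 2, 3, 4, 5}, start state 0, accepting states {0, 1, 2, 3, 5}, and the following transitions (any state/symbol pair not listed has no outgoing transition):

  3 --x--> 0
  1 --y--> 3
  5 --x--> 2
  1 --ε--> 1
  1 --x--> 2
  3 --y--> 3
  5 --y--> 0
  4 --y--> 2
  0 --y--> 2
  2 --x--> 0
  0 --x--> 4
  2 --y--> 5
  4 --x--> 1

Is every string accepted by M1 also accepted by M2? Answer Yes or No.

Yes

Exploring the product automaton M1 × M2 from the start pair (A, 0), following both machines on each input symbol, reaches 20 state pairs: (A, 0), (C, 4), (B, 2), (B, 1), (E, 2), (D, 0), (A, 5), (D, 2), (A, 3), (B, 0), (B, 5), (D, 4), (C, 2), (E, 5), (C, 0), (B, 3), (A, 2), (D, 1), (B, 4), (E, 3).
M1 accepts in {A, E} and M2 accepts in {0, 1, 2, 3, 5}. The reachable pairs whose M1-component is accepting are (A, 0), (E, 2), (A, 5), (A, 3), (E, 5), (A, 2), (E, 3); in each of them the M2-component is accepting too, so the product for L(M1) \ L(M2) (M1-component accepting, M2-component rejecting) has no reachable accepting pair and the difference is empty.
Hence every string in L(M1) is also in L(M2).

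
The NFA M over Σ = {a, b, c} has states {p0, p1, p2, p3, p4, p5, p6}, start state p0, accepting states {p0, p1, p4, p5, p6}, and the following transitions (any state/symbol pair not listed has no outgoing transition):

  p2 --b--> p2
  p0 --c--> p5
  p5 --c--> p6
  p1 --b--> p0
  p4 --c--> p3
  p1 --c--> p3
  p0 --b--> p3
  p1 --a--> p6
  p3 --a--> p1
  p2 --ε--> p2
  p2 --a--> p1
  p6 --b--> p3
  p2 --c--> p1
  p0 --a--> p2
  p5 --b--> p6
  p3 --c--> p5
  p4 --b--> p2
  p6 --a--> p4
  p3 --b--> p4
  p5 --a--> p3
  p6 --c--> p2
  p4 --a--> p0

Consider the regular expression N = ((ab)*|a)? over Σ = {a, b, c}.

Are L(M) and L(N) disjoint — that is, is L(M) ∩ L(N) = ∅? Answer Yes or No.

The empty string ε is accepted by both M and N.
Hence L(M) ∩ L(N) ≠ ∅.

No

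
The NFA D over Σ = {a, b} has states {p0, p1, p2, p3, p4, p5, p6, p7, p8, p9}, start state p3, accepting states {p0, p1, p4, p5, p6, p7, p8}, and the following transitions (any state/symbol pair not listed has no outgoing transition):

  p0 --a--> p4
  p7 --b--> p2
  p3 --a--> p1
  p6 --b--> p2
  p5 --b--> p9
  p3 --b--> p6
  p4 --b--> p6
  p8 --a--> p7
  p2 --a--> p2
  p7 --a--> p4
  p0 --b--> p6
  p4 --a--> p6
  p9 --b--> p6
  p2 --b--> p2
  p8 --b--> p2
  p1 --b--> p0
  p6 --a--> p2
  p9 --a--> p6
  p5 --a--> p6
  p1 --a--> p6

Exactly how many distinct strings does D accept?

8

The useful subgraph on states {p0, p1, p3, p4, p6} is acyclic, so L(D) is finite; the longest accepting path visits 5 useful states, giving maximum string length 4.
Counting accepting paths from p3 by length: 2 of length 1, 2 of length 2, 2 of length 3, 2 of length 4. Total 8.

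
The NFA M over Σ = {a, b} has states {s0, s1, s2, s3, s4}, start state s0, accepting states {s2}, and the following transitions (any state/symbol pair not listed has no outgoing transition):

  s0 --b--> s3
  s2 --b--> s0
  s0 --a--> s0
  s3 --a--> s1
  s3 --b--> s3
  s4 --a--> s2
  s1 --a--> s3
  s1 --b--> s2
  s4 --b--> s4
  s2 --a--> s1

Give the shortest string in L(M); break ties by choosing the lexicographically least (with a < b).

A breadth-first search from s0 reaches an accepting state first via the path s0 → s3 → s1 → s2 on input bab.
No string of length < 3 is accepted (BFS exhausts all shorter strings without reaching an accepting state), and bab is the lexicographically least accepting string of length 3.

bab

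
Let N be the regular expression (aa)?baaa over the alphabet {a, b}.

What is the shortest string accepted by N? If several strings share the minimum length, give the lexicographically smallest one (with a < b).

By inspection of the expression, no string of length less than 4 matches, and baaa is the lexicographically first match of length 4.

baaa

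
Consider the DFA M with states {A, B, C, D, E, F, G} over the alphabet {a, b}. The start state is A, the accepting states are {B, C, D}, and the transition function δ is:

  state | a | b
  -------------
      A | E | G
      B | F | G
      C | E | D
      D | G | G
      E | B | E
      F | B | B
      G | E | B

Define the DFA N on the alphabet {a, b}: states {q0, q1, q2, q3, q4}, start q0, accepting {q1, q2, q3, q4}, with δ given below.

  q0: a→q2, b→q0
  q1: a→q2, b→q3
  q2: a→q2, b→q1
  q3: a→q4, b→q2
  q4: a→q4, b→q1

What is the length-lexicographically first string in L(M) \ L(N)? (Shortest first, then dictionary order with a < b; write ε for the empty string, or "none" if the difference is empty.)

The string bb is accepted by M but not by N.
No shorter string lies in the difference, and bb is the lexicographically first length-2 string in L(M) \ L(N).

bb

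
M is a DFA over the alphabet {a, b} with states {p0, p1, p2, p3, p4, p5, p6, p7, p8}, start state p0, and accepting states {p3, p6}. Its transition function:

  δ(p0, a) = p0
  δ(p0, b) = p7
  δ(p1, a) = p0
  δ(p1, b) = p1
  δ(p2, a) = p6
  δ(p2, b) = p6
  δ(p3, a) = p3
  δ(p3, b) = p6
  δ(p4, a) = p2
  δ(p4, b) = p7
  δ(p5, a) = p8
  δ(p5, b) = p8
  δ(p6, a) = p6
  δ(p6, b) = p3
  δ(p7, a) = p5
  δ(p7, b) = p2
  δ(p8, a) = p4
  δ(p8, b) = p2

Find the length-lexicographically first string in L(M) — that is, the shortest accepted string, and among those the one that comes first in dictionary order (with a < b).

bba

A breadth-first search from p0 reaches an accepting state first via the path p0 → p7 → p2 → p6 on input bba.
No string of length < 3 is accepted (BFS exhausts all shorter strings without reaching an accepting state), and bba is the lexicographically least accepting string of length 3.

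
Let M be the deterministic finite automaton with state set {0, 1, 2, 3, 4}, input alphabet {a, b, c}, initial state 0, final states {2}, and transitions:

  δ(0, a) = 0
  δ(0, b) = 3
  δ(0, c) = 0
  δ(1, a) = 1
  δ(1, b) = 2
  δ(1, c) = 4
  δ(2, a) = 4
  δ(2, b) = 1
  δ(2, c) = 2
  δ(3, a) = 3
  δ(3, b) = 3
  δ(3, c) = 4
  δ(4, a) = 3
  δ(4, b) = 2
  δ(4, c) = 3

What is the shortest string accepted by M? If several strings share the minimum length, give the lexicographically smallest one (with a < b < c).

bcb

A breadth-first search from 0 reaches an accepting state first via the path 0 → 3 → 4 → 2 on input bcb.
No string of length < 3 is accepted (BFS exhausts all shorter strings without reaching an accepting state), and bcb is the lexicographically least accepting string of length 3.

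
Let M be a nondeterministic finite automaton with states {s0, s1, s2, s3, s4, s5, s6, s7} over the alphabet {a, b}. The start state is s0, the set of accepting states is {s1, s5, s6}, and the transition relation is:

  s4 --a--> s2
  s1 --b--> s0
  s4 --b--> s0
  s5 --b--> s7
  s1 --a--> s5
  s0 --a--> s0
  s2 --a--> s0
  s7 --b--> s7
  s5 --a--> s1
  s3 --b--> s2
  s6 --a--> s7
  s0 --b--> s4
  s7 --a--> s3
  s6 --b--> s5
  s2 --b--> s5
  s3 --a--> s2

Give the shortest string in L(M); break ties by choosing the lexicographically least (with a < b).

A breadth-first search from s0 reaches an accepting state first via the path s0 → s4 → s2 → s5 on input bab.
No string of length < 3 is accepted (BFS exhausts all shorter strings without reaching an accepting state), and bab is the lexicographically least accepting string of length 3.

bab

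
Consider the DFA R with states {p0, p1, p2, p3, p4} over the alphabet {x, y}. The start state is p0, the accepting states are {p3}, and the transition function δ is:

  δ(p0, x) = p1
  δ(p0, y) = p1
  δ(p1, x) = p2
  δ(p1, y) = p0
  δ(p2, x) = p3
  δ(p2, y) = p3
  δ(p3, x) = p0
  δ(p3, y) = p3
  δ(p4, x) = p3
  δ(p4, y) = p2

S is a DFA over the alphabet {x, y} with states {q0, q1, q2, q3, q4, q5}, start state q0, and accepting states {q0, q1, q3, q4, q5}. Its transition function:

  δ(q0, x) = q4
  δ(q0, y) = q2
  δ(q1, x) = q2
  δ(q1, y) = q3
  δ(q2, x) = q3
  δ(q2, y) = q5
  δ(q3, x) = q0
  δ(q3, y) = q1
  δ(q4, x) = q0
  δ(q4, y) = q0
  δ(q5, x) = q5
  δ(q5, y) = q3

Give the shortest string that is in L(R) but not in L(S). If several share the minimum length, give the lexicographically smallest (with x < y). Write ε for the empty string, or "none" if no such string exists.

xxy

The string xxy is accepted by R but not by S.
No shorter string lies in the difference, and xxy is the lexicographically first length-3 string in L(R) \ L(S).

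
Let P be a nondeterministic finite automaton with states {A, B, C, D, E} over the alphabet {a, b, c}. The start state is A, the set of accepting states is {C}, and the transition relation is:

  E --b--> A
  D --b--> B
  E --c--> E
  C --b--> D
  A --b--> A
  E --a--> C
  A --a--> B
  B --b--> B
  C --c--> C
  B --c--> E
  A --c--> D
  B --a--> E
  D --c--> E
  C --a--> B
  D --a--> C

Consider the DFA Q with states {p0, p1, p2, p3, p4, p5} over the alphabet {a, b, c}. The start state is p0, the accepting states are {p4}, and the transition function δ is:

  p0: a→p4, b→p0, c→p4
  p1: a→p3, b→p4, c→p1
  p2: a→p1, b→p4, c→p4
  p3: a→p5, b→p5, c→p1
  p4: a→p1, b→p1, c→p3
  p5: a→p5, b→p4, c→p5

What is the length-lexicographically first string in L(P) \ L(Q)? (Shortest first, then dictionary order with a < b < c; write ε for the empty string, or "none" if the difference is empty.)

The string ca is accepted by P but not by Q.
No shorter string lies in the difference, and ca is the lexicographically first length-2 string in L(P) \ L(Q).

ca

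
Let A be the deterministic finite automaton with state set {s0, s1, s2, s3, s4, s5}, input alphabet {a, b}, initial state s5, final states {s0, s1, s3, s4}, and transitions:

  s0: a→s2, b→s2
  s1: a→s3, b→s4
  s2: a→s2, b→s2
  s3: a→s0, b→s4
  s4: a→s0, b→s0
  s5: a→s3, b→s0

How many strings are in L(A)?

The useful subgraph on states {s0, s3, s4, s5} is acyclic, so L(A) is finite; the longest accepting path visits 4 useful states, giving maximum string length 3.
Counting accepting paths from s5 by length: 2 of length 1, 2 of length 2, 2 of length 3. Total 6.

6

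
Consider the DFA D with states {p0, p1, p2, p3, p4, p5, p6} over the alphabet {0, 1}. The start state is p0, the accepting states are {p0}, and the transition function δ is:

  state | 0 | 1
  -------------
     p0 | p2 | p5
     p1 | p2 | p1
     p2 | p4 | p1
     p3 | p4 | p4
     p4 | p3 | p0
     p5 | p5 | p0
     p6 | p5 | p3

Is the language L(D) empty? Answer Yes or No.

No

The empty string ε is accepted: the run p0 ends in the accepting state p0.
Since at least one string is accepted, L(D) is not empty.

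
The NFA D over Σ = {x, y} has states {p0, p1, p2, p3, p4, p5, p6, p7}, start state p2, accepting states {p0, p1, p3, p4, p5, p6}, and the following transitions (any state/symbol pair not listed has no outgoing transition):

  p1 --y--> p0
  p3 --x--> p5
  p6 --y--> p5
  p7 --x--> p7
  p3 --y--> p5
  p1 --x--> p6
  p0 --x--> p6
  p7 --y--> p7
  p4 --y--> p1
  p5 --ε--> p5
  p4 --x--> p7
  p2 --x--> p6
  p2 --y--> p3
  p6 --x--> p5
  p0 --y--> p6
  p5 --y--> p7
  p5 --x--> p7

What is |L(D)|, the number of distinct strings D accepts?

6

The useful subgraph on states {p2, p3, p5, p6} is acyclic, so L(D) is finite; the longest accepting path visits 3 useful states, giving maximum string length 2.
Counting accepting paths from p2 by length: 2 of length 1, 4 of length 2. Total 6.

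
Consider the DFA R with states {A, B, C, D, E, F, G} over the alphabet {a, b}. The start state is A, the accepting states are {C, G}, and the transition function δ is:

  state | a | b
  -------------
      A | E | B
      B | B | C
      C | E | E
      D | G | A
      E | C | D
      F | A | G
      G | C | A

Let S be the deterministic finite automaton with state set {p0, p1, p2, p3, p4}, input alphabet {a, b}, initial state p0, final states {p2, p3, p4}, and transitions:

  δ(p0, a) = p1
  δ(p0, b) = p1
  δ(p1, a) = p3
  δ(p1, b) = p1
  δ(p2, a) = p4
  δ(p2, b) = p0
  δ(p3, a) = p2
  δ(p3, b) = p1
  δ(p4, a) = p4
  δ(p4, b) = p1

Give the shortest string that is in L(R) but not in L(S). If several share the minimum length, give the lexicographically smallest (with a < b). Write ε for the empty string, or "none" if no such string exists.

bb

The string bb is accepted by R but not by S.
No shorter string lies in the difference, and bb is the lexicographically first length-2 string in L(R) \ L(S).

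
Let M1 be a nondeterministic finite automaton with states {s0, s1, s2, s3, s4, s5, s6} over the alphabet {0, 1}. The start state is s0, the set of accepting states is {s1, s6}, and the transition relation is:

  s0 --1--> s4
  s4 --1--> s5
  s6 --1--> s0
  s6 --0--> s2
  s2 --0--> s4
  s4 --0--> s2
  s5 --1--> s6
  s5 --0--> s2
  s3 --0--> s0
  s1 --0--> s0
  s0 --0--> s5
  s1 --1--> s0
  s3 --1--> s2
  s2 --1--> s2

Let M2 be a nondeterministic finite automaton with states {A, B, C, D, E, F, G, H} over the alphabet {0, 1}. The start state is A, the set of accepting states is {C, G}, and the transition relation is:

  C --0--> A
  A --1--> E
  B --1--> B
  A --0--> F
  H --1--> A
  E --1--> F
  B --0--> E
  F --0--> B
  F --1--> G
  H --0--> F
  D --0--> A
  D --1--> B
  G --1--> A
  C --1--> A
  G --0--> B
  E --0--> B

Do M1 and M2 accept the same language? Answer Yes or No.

Exploring the product automaton M1 × M2 from the start pair (s0, A), following both machines on each input symbol, reaches 5 state pairs: (s0, A), (s5, F), (s4, E), (s2, B), (s6, G).
M1 accepts in {s1, s6} and M2 accepts in {C, G}. In every reachable pair the two components are either both accepting — (s6, G) — or both non-accepting, so no string is accepted by exactly one of the machines: L(M1) \ L(M2) and L(M2) \ L(M1) are both empty.
Hence every string is accepted by M1 iff it is accepted by M2, and the two languages coincide.

Yes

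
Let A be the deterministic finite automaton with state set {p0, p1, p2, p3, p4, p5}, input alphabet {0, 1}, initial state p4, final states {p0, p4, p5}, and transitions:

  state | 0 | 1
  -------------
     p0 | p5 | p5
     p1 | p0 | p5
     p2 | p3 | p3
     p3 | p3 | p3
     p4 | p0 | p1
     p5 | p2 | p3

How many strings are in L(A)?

The useful subgraph on states {p0, p1, p4, p5} is acyclic, so L(A) is finite; the longest accepting path visits 4 useful states, giving maximum string length 3.
Counting accepting paths from p4 by length: 1 of length 0, 1 of length 1, 4 of length 2, 2 of length 3. Total 8.

8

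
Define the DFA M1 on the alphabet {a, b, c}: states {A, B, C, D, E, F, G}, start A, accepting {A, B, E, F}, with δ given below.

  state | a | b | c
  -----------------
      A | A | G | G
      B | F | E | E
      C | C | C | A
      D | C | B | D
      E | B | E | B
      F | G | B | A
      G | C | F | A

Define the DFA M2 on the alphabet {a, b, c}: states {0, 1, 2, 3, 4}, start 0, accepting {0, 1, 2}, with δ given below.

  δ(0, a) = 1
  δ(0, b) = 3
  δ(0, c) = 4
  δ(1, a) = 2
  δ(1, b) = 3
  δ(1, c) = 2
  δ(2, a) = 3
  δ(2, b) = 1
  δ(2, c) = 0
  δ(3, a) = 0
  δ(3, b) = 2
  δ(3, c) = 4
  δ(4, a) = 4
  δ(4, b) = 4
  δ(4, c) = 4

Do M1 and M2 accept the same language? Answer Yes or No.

The string bc is accepted by M1 but rejected by M2.
So L(M1) ≠ L(M2).

No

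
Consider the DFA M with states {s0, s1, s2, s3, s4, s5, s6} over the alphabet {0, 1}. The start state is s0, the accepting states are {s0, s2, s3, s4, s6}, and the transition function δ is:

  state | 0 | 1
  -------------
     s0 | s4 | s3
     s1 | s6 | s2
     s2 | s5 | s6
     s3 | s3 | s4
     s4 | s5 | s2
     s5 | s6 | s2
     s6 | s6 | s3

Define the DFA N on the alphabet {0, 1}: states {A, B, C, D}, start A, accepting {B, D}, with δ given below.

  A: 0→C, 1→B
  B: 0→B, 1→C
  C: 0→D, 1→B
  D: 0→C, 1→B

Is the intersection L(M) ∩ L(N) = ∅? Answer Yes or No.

No

The string 1 is accepted by both M and N.
Hence L(M) ∩ L(N) ≠ ∅.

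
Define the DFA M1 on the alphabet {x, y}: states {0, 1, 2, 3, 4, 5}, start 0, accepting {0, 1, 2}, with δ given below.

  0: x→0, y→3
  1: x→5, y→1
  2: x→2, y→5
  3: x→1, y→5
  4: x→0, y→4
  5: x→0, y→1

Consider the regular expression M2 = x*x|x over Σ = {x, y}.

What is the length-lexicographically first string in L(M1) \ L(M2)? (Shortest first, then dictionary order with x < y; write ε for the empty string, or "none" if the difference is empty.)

ε

The empty string ε is accepted by M1 but not by M2.
Since ε is the unique shortest string, it is the required witness.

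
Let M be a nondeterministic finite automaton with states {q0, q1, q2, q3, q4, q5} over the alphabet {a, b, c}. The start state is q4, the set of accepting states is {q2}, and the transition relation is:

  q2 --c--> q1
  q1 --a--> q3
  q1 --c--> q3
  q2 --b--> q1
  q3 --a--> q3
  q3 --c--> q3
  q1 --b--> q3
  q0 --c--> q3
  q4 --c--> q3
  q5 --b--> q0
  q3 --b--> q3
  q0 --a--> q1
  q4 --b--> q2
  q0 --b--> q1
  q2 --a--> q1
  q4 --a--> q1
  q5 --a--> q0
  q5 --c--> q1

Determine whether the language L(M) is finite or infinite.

The useful states (reachable from q4 and able to reach an accepting state) are {q2, q4}.
Restricted to these states the transition graph has no cycle, so every accepting path has bounded length and L is finite.

finite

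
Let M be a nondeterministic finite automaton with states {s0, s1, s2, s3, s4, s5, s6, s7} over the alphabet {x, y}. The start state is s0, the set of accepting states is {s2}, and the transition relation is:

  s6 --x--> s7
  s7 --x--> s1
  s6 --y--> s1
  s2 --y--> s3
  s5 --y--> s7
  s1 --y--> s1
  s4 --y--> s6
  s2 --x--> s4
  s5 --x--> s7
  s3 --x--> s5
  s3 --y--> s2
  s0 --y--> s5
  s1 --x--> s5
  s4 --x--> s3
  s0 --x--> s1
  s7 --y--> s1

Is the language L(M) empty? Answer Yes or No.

Yes

The states reachable from the start state are {s0, s1, s5, s7}.
None of the accepting states {s2} is reachable, so no string is accepted and L(M) = ∅.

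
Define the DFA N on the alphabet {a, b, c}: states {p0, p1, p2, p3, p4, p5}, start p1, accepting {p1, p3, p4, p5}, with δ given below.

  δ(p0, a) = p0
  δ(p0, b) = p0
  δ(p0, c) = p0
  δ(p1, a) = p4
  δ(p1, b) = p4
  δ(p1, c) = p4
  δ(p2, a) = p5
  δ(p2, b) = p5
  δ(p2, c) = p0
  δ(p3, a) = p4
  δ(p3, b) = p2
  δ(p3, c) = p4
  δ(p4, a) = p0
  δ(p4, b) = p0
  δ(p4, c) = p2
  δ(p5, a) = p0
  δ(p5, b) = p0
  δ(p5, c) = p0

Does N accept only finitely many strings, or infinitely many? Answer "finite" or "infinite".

The useful states (reachable from p1 and able to reach an accepting state) are {p1, p2, p4, p5}.
Restricted to these states the transition graph has no cycle, so every accepting path has bounded length and L is finite.

finite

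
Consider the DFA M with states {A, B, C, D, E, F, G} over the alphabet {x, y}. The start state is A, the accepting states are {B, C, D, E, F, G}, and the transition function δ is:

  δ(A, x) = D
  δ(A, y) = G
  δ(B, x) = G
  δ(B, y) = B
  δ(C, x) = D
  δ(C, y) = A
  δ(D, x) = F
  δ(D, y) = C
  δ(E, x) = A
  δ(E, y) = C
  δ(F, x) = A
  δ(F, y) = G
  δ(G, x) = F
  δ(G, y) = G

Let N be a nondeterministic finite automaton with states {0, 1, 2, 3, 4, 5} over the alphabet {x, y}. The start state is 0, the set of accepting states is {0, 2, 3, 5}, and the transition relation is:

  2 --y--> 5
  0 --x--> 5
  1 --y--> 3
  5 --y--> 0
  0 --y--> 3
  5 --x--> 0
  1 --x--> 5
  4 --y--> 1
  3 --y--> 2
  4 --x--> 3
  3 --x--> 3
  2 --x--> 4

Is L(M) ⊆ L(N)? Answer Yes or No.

No

The string yyx is in L(M) but not in L(N).
So L(M) ⊄ L(N).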